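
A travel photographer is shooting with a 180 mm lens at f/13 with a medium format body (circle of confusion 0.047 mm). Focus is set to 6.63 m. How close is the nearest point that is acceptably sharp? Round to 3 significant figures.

Hyperfocal distance H = f²/(N·c) + f = 180²/(13 × 0.047) + 180 = 32400/0.611 + 180 ≈ 53207.8 mm ≈ 53.21 m.
Near limit Dn = s·(H − f)/(H + s − 2f) = 6630 × (53207.8 − 180) / (53207.8 + 6630 − 2 × 180) = 6630 × 53027.8 / 59477.8 ≈ 5911.0 mm ≈ 5.91 m.

5.91 m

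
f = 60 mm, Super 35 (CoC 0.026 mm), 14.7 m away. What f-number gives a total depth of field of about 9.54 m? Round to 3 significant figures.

f/2.80

Write h = H − f = f²/(N·c). The thin-lens limits are Dn = s·h/(h + (s−f)) and Df = s·h/(h − (s−f)), so DoF = Df − Dn = 2·s·(s−f)·h / (h² − (s−f)²).
That is a quadratic in h: DoF·h² − 2·s·(s−f)·h − DoF·(s−f)² = 0 ⇒ h = (s−f)·(s + √(s² + DoF²)) / DoF = 14640 × (14700 + √(14700² + 9540²)) / 9540 = 14640 × (14700 + 17524.3) / 9540 ≈ 49451 mm.
Then N = f²/(c·h) = 60² / (0.026 × 49451) = 3600 / 1285.7 ≈ 2.80.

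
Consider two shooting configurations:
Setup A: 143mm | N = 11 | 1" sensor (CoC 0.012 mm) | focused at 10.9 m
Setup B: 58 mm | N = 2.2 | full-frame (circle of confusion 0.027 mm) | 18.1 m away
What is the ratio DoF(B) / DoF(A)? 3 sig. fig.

8.44

Setup A: H = 143²/(11×0.012) + 143 ≈ 155059.7 mm; DoF = Df − Dn = 11713.3 − 10192.3 ≈ 1521.0 mm.
Setup B: H = 58²/(2.2×0.027) + 58 ≈ 56691.0 mm; DoF = Df − Dn = 26562 − 13727 ≈ 12835 mm.
Ratio = 12835 / 1521.0 ≈ 8.44.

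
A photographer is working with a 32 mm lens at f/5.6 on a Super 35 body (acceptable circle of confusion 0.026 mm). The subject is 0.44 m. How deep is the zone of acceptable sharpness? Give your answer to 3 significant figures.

51.2 mm

Hyperfocal distance H = f²/(N·c) + f = 32²/(5.6 × 0.026) + 32 = 1024/0.1456 + 32 ≈ 7065.0 mm ≈ 7.065 m.
Near limit Dn = s·(H − f)/(H + s − 2f) = 440 × (7065.0 − 32) / (7065.0 + 440 − 2 × 32) = 440 × 7033.0 / 7441.0 ≈ 415.874 mm.
Far limit Df = s·(H − f)/(H − s) = 440 × (7065.0 − 32) / (7065.0 − 440) = 440 × 7033.0 / 6625.0 ≈ 467.097 mm.
Depth of field = Df − Dn = 467.097 − 415.874 ≈ 51.223 mm.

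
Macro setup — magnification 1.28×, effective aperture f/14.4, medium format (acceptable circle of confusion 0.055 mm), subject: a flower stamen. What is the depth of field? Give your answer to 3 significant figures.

At magnification m, DoF ≈ 2·N_eff·c/m² = 2 × 14.4 × 0.055 / 1.28² = 1.584 / 1.638 ≈ 0.967 mm.

0.967 mm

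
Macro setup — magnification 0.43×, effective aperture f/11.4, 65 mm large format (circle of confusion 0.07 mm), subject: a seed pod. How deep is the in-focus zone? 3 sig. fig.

At magnification m, DoF ≈ 2·N_eff·c/m² = 2 × 11.4 × 0.07 / 0.43² = 1.596 / 0.1849 ≈ 8.63 mm.

8.63 mm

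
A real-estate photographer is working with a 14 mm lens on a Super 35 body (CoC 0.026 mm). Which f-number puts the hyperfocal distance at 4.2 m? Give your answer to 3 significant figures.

f/1.80

Rearrange H = f²/(N·c) + f for N: N = f² / ((H − f)·c).
N = 14² / ((4200 − 14) × 0.026) = 196 / 108.8 ≈ 1.80.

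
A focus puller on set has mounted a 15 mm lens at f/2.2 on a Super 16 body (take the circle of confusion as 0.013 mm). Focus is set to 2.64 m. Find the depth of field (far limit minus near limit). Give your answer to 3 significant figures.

Hyperfocal distance H = f²/(N·c) + f = 15²/(2.2 × 0.013) + 15 = 225/0.0286 + 15 ≈ 7882.1 mm ≈ 7.882 m.
Near limit Dn = s·(H − f)/(H + s − 2f) = 2640 × (7882.1 − 15) / (7882.1 + 2640 − 2 × 15) = 2640 × 7867.1 / 10492.1 ≈ 1979.5 mm.
Far limit Df = s·(H − f)/(H − s) = 2640 × (7882.1 − 15) / (7882.1 − 2640) = 2640 × 7867.1 / 5242.1 ≈ 3962.0 mm.
Depth of field = Df − Dn = 3962.0 − 1979.5 ≈ 1982.5 mm ≈ 1.98 m.

1.98 m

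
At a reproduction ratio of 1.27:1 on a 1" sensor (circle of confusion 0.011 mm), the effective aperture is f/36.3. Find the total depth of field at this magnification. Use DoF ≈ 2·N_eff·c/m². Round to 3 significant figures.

0.495 mm

At magnification m, DoF ≈ 2·N_eff·c/m² = 2 × 36.3 × 0.011 / 1.27² = 0.7986 / 1.613 ≈ 0.495 mm.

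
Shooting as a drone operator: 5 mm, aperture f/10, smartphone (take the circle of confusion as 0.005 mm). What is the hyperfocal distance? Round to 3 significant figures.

Hyperfocal distance H = f²/(N·c) + f = 5²/(10 × 0.005) + 5 = 25/0.05 + 5 ≈ 505.0 mm ≈ 0.505 m.

0.505 m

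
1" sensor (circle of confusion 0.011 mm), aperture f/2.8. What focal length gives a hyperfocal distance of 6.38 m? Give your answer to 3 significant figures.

From H = f²/(N·c) + f, with f ≪ H: f ≈ √(H·N·c) = √(6380 × 2.8 × 0.011) = √196.50 ≈ 14.02 mm.
The +f correction barely moves this — solving exactly, f² + N·c·f − N·c·H = 0 ⇒ f = (−N·c + √((N·c)² + 4·N·c·H))/2 = (−0.0308 + √786.02)/2 ≈ 14.003 mm, so f ≈ 14.0 mm.

14.0 mm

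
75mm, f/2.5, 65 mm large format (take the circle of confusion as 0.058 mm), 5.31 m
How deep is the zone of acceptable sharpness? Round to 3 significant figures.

1.46 m

Hyperfocal distance H = f²/(N·c) + f = 75²/(2.5 × 0.058) + 75 = 5625/0.145 + 75 ≈ 38868.1 mm ≈ 38.87 m.
Near limit Dn = s·(H − f)/(H + s − 2f) = 5310 × (38868.1 − 75) / (38868.1 + 5310 − 2 × 75) = 5310 × 38793.1 / 44028.1 ≈ 4678.6 mm.
Far limit Df = s·(H − f)/(H − s) = 5310 × (38868.1 − 75) / (38868.1 − 5310) = 5310 × 38793.1 / 33558.1 ≈ 6138.3 mm.
Depth of field = Df − Dn = 6138.3 − 4678.6 ≈ 1459.7 mm ≈ 1.46 m.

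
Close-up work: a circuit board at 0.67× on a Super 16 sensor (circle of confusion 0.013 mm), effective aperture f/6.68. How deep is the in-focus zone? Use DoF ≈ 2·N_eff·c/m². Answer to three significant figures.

0.387 mm

At magnification m, DoF ≈ 2·N_eff·c/m² = 2 × 6.68 × 0.013 / 0.67² = 0.1737 / 0.4489 ≈ 0.387 mm.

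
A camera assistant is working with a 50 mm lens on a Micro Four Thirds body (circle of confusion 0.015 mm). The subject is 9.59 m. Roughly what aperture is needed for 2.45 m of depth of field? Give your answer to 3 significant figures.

Write h = H − f = f²/(N·c). The thin-lens limits are Dn = s·h/(h + (s−f)) and Df = s·h/(h − (s−f)), so DoF = Df − Dn = 2·s·(s−f)·h / (h² − (s−f)²).
That is a quadratic in h: DoF·h² − 2·s·(s−f)·h − DoF·(s−f)² = 0 ⇒ h = (s−f)·(s + √(s² + DoF²)) / DoF = 9540 × (9590 + √(9590² + 2450²)) / 2450 = 9540 × (9590 + 9898.01) / 2450 ≈ 75884 mm.
Then N = f²/(c·h) = 50² / (0.015 × 75884) = 2500 / 1138.3 ≈ 2.20.

f/2.20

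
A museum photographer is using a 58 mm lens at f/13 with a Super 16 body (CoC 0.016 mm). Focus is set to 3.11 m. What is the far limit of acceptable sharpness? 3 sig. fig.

Hyperfocal distance H = f²/(N·c) + f = 58²/(13 × 0.016) + 58 = 3364/0.208 + 58 ≈ 16231.1 mm ≈ 16.23 m.
Far limit Df = s·(H − f)/(H − s) = 3110 × (16231.1 − 58) / (16231.1 − 3110) = 3110 × 16173.1 / 13121.1 ≈ 3833.4 mm ≈ 3.83 m.

3.83 m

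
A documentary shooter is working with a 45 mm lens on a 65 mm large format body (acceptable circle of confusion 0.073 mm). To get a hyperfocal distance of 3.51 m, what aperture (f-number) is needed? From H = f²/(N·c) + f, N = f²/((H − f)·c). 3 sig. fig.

f/8.01

Rearrange H = f²/(N·c) + f for N: N = f² / ((H − f)·c).
N = 45² / ((3510 − 45) × 0.073) = 2025 / 252.9 ≈ 8.01.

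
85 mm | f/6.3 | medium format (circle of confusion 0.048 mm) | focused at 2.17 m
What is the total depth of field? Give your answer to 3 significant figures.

Hyperfocal distance H = f²/(N·c) + f = 85²/(6.3 × 0.048) + 85 = 7225/0.3024 + 85 ≈ 23977.2 mm ≈ 23.98 m.
Near limit Dn = s·(H − f)/(H + s − 2f) = 2170 × (23977.2 − 85) / (23977.2 + 2170 − 2 × 85) = 2170 × 23892.2 / 25977.2 ≈ 1995.83 mm.
Far limit Df = s·(H − f)/(H − s) = 2170 × (23977.2 − 85) / (23977.2 − 2170) = 2170 × 23892.2 / 21807.2 ≈ 2377.48 mm.
Depth of field = Df − Dn = 2377.48 − 1995.83 ≈ 381.65 mm.

382 mm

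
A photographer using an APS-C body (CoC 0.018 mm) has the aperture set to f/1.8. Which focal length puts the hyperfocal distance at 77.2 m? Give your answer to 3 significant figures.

50.0 mm

From H = f²/(N·c) + f, with f ≪ H: f ≈ √(H·N·c) = √(77200 × 1.8 × 0.018) = √2501.3 ≈ 50.01 mm.
The +f correction barely moves this — solving exactly, f² + N·c·f − N·c·H = 0 ⇒ f = (−N·c + √((N·c)² + 4·N·c·H))/2 = (−0.0324 + √10005)/2 ≈ 49.997 mm, so f ≈ 50.0 mm.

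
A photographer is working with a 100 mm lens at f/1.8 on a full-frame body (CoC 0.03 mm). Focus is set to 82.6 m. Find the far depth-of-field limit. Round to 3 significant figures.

149 m

Hyperfocal distance H = f²/(N·c) + f = 100²/(1.8 × 0.03) + 100 = 10000/0.054 + 100 ≈ 185285.2 mm ≈ 185.3 m.
Far limit Df = s·(H − f)/(H − s) = 82600 × (185285.2 − 100) / (185285.2 − 82600) = 82600 × 185185.2 / 102685.2 ≈ 148963 mm ≈ 149 m.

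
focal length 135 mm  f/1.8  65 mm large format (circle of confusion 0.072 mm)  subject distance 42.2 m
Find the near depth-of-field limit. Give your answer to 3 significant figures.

32.5 m

Hyperfocal distance H = f²/(N·c) + f = 135²/(1.8 × 0.072) + 135 = 18225/0.1296 + 135 ≈ 140760.0 mm ≈ 140.8 m.
Near limit Dn = s·(H − f)/(H + s − 2f) = 42200 × (140760.0 − 135) / (140760.0 + 42200 − 2 × 135) = 42200 × 140625.0 / 182690.0 ≈ 32483 mm ≈ 32.5 m.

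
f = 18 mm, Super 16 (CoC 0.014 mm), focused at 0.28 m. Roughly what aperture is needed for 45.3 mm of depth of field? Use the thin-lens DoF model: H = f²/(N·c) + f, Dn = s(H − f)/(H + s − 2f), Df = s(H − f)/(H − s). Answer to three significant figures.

f/7.10

Write h = H − f = f²/(N·c). The thin-lens limits are Dn = s·h/(h + (s−f)) and Df = s·h/(h − (s−f)), so DoF = Df − Dn = 2·s·(s−f)·h / (h² − (s−f)²).
That is a quadratic in h: DoF·h² − 2·s·(s−f)·h − DoF·(s−f)² = 0 ⇒ h = (s−f)·(s + √(s² + DoF²)) / DoF = 262 × (280 + √(280² + 45.3²)) / 45.3 = 262 × (280 + 283.641) / 45.3 ≈ 3259.9 mm.
Then N = f²/(c·h) = 18² / (0.014 × 3259.9) = 324 / 45.639 ≈ 7.10.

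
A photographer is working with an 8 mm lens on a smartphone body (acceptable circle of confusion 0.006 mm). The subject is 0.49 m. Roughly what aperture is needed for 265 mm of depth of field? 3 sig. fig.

f/5.60

Write h = H − f = f²/(N·c). The thin-lens limits are Dn = s·h/(h + (s−f)) and Df = s·h/(h − (s−f)), so DoF = Df − Dn = 2·s·(s−f)·h / (h² − (s−f)²).
That is a quadratic in h: DoF·h² − 2·s·(s−f)·h − DoF·(s−f)² = 0 ⇒ h = (s−f)·(s + √(s² + DoF²)) / DoF = 482 × (490 + √(490² + 265²)) / 265 = 482 × (490 + 557.068) / 265 ≈ 1904.5 mm.
Then N = f²/(c·h) = 8² / (0.006 × 1904.5) = 64 / 11.427 ≈ 5.60.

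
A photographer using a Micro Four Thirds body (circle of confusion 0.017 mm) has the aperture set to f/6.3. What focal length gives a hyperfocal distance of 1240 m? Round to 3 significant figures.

364 mm

From H = f²/(N·c) + f, with f ≪ H: f ≈ √(H·N·c) = √(1240000 × 6.3 × 0.017) = √132804 ≈ 364.4 mm.
The +f correction barely moves this — solving exactly, f² + N·c·f − N·c·H = 0 ⇒ f = (−N·c + √((N·c)² + 4·N·c·H))/2 = (−0.1071 + √531216)/2 ≈ 364.37 mm, so f ≈ 364 mm.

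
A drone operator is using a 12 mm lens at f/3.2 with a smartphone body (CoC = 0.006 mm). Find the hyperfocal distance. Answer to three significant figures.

7.51 m

Hyperfocal distance H = f²/(N·c) + f = 12²/(3.2 × 0.006) + 12 = 144/0.0192 + 12 ≈ 7512.0 mm ≈ 7.51 m.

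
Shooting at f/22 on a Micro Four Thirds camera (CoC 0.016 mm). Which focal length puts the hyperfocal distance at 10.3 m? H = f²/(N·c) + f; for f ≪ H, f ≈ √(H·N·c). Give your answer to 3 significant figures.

From H = f²/(N·c) + f, with f ≪ H: f ≈ √(H·N·c) = √(10300 × 22 × 0.016) = √3625.6 ≈ 60.21 mm.
Exact: f² + N·c·f − N·c·H = 0 ⇒ f = (−N·c + √((N·c)² + 4·N·c·H))/2 = (−0.352 + √14503)/2 ≈ 60.037 mm ≈ 60.0 mm.

60.0 mm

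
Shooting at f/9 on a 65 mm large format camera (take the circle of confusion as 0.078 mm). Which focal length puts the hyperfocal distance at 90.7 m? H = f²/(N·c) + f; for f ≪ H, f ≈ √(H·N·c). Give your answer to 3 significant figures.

252 mm

From H = f²/(N·c) + f, with f ≪ H: f ≈ √(H·N·c) = √(90700 × 9 × 0.078) = √63671 ≈ 252.3 mm.
The +f correction barely moves this — solving exactly, f² + N·c·f − N·c·H = 0 ⇒ f = (−N·c + √((N·c)² + 4·N·c·H))/2 = (−0.702 + √254686)/2 ≈ 251.98 mm, so f ≈ 252 mm.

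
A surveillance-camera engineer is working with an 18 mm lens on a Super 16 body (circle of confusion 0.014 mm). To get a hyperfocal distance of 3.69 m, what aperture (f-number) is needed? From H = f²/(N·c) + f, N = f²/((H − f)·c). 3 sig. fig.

Rearrange H = f²/(N·c) + f for N: N = f² / ((H − f)·c).
N = 18² / ((3690 − 18) × 0.014) = 324 / 51.41 ≈ 6.30.

f/6.30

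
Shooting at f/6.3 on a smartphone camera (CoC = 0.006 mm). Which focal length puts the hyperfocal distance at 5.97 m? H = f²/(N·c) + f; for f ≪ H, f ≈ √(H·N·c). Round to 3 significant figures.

15.0 mm

From H = f²/(N·c) + f, with f ≪ H: f ≈ √(H·N·c) = √(5970 × 6.3 × 0.006) = √225.67 ≈ 15.02 mm.
The +f correction barely moves this — solving exactly, f² + N·c·f − N·c·H = 0 ⇒ f = (−N·c + √((N·c)² + 4·N·c·H))/2 = (−0.0378 + √902.67)/2 ≈ 15.003 mm, so f ≈ 15.0 mm.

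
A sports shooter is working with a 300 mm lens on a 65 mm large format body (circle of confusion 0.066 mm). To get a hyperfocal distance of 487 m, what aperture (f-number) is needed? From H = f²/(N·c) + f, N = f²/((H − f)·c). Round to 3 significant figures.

Rearrange H = f²/(N·c) + f for N: N = f² / ((H − f)·c).
N = 300² / ((487000 − 300) × 0.066) = 90000 / 32122 ≈ 2.80.

f/2.80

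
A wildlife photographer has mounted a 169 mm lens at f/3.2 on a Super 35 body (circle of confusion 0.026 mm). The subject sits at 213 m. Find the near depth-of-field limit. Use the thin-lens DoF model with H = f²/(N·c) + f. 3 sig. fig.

Hyperfocal distance H = f²/(N·c) + f = 169²/(3.2 × 0.026) + 169 = 28561/0.0832 + 169 ≈ 343450.2 mm ≈ 343.5 m.
Near limit Dn = s·(H − f)/(H + s − 2f) = 213000 × (343450.2 − 169) / (343450.2 + 213000 − 2 × 169) = 213000 × 343281.2 / 556112.2 ≈ 131482 mm ≈ 131 m.

131 m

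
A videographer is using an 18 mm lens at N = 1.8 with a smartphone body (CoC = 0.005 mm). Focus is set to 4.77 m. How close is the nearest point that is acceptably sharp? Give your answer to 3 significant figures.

Hyperfocal distance H = f²/(N·c) + f = 18²/(1.8 × 0.005) + 18 = 324/0.009 + 18 ≈ 36018.0 mm ≈ 36.02 m.
Near limit Dn = s·(H − f)/(H + s − 2f) = 4770 × (36018.0 − 18) / (36018.0 + 4770 − 2 × 18) = 4770 × 36000.0 / 40752.0 ≈ 4213.8 mm ≈ 4.21 m.

4.21 m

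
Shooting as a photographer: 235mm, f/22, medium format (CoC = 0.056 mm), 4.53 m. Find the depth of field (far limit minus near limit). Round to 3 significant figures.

Hyperfocal distance H = f²/(N·c) + f = 235²/(22 × 0.056) + 235 = 55225/1.232 + 235 ≈ 45060.5 mm ≈ 45.06 m.
Near limit Dn = s·(H − f)/(H + s − 2f) = 4530 × (45060.5 − 235) / (45060.5 + 4530 − 2 × 235) = 4530 × 44825.5 / 49120.5 ≈ 4133.91 mm.
Far limit Df = s·(H − f)/(H − s) = 4530 × (45060.5 − 235) / (45060.5 − 4530) = 4530 × 44825.5 / 40530.5 ≈ 5010.04 mm.
Depth of field = Df − Dn = 5010.04 − 4133.91 ≈ 876.13 mm ≈ 0.876 m.

0.876 m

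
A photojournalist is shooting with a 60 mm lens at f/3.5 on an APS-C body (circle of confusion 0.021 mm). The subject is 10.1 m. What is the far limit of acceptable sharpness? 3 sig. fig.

12.7 m

Hyperfocal distance H = f²/(N·c) + f = 60²/(3.5 × 0.021) + 60 = 3600/0.0735 + 60 ≈ 49039.6 mm ≈ 49.04 m.
Far limit Df = s·(H − f)/(H − s) = 10100 × (49039.6 − 60) / (49039.6 − 10100) = 10100 × 48979.6 / 38939.6 ≈ 12704 mm ≈ 12.7 m.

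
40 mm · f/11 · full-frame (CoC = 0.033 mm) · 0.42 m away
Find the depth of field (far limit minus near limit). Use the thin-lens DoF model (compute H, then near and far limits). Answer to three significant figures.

Hyperfocal distance H = f²/(N·c) + f = 40²/(11 × 0.033) + 40 = 1600/0.363 + 40 ≈ 4447.7 mm ≈ 4.448 m.
Near limit Dn = s·(H − f)/(H + s − 2f) = 420 × (4447.7 − 40) / (4447.7 + 420 − 2 × 40) = 420 × 4407.7 / 4787.7 ≈ 386.665 mm.
Far limit Df = s·(H − f)/(H − s) = 420 × (4447.7 − 40) / (4447.7 − 420) = 420 × 4407.7 / 4027.7 ≈ 459.625 mm.
Depth of field = Df − Dn = 459.625 − 386.665 ≈ 72.960 mm.

73.0 mm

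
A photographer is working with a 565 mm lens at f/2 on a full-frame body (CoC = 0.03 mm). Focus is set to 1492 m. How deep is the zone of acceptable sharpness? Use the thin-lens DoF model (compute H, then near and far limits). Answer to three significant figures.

908 m

Hyperfocal distance H = f²/(N·c) + f = 565²/(2 × 0.03) + 565 = 319225/0.06 + 565 ≈ 5320981.7 mm ≈ 5321 m.
Near limit Dn = s·(H − f)/(H + s − 2f) = 1492000 × (5320981.7 − 565) / (5320981.7 + 1492000 − 2 × 565) = 1492000 × 5320416.7 / 6811851.7 ≈ 1165331 mm.
Far limit Df = s·(H − f)/(H − s) = 1492000 × (5320981.7 − 565) / (5320981.7 − 1492000) = 1492000 × 5320416.7 / 3828981.7 ≈ 2073152 mm.
Depth of field = Df − Dn = 2073152 − 1165331 ≈ 907821 mm ≈ 908 m.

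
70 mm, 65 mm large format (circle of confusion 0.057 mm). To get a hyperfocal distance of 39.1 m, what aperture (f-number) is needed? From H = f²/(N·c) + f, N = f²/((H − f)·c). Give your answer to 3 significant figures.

f/2.20

Rearrange H = f²/(N·c) + f for N: N = f² / ((H − f)·c).
N = 70² / ((39100 − 70) × 0.057) = 4900 / 2225 ≈ 2.20.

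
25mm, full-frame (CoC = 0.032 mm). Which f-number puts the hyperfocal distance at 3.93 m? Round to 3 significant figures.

f/5

Rearrange H = f²/(N·c) + f for N: N = f² / ((H − f)·c).
N = 25² / ((3930 − 25) × 0.032) = 625 / 125.0 ≈ 5.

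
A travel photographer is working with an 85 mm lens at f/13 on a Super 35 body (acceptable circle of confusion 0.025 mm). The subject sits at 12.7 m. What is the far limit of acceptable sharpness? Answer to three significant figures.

29.4 m

Hyperfocal distance H = f²/(N·c) + f = 85²/(13 × 0.025) + 85 = 7225/0.325 + 85 ≈ 22315.8 mm ≈ 22.32 m.
Far limit Df = s·(H − f)/(H − s) = 12700 × (22315.8 − 85) / (22315.8 − 12700) = 12700 × 22230.8 / 9615.8 ≈ 29361 mm ≈ 29.4 m.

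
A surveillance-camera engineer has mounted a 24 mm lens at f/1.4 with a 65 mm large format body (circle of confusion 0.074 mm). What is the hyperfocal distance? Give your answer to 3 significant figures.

5.58 m

Hyperfocal distance H = f²/(N·c) + f = 24²/(1.4 × 0.074) + 24 = 576/0.1036 + 24 ≈ 5583.8 mm ≈ 5.58 m.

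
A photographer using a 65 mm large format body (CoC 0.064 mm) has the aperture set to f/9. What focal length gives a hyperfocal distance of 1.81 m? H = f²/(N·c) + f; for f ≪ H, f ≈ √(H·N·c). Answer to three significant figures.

From H = f²/(N·c) + f, with f ≪ H: f ≈ √(H·N·c) = √(1810 × 9 × 0.064) = √1042.6 ≈ 32.29 mm.
Exact: f² + N·c·f − N·c·H = 0 ⇒ f = (−N·c + √((N·c)² + 4·N·c·H))/2 = (−0.576 + √4170.6)/2 ≈ 32.002 mm ≈ 32.0 mm.

32.0 mm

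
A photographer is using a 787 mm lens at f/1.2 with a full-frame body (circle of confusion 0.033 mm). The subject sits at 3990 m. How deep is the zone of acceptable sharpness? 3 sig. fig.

2180 m

Hyperfocal distance H = f²/(N·c) + f = 787²/(1.2 × 0.033) + 787 = 619369/0.0396 + 787 ≈ 15641418.3 mm ≈ 15641 m.
Near limit Dn = s·(H − f)/(H + s − 2f) = 3990000 × (15641418.3 − 787) / (15641418.3 + 3990000 − 2 × 787) = 3990000 × 15640631.3 / 19629844.3 ≈ 3179145 mm.
Far limit Df = s·(H − f)/(H − s) = 3990000 × (15641418.3 − 787) / (15641418.3 − 3990000) = 3990000 × 15640631.3 / 11651418.3 ≈ 5356096 mm.
Depth of field = Df − Dn = 5356096 − 3179145 ≈ 2176951 mm ≈ 2180 m.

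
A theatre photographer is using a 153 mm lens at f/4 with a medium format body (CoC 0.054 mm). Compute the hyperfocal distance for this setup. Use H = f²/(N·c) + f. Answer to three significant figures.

109 m

Hyperfocal distance H = f²/(N·c) + f = 153²/(4 × 0.054) + 153 = 23409/0.216 + 153 ≈ 108528.0 mm ≈ 109 m.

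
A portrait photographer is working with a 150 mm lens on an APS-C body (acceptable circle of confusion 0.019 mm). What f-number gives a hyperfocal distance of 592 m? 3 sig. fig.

Rearrange H = f²/(N·c) + f for N: N = f² / ((H − f)·c).
N = 150² / ((592000 − 150) × 0.019) = 22500 / 11245 ≈ 2.00.

f/2.00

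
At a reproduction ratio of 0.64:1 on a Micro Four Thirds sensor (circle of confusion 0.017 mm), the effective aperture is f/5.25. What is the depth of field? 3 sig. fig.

At magnification m, DoF ≈ 2·N_eff·c/m² = 2 × 5.25 × 0.017 / 0.64² = 0.1785 / 0.4096 ≈ 0.436 mm.

0.436 mm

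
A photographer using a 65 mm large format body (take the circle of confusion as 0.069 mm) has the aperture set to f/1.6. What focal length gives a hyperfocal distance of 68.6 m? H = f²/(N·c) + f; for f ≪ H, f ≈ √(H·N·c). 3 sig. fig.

From H = f²/(N·c) + f, with f ≪ H: f ≈ √(H·N·c) = √(68600 × 1.6 × 0.069) = √7573.4 ≈ 87.03 mm.
The +f correction barely moves this — solving exactly, f² + N·c·f − N·c·H = 0 ⇒ f = (−N·c + √((N·c)² + 4·N·c·H))/2 = (−0.1104 + √30294)/2 ≈ 86.970 mm, so f ≈ 87.0 mm.

87.0 mm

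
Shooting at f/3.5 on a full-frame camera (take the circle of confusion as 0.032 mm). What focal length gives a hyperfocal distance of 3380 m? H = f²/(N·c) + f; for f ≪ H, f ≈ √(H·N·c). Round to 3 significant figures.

From H = f²/(N·c) + f, with f ≪ H: f ≈ √(H·N·c) = √(3380000 × 3.5 × 0.032) = √378560 ≈ 615.3 mm.
The +f correction barely moves this — solving exactly, f² + N·c·f − N·c·H = 0 ⇒ f = (−N·c + √((N·c)² + 4·N·c·H))/2 = (−0.112 + √1514240)/2 ≈ 615.22 mm, so f ≈ 615 mm.

615 mm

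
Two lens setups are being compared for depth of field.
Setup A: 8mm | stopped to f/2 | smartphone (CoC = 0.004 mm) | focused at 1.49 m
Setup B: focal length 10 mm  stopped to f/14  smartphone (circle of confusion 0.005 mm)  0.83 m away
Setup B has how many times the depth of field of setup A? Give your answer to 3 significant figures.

2.49

Setup A: H = 8²/(2×0.004) + 8 ≈ 8008.0 mm; DoF = Df − Dn = 1828.78 − 1257.12 ≈ 571.66 mm.
Setup B: H = 10²/(14×0.005) + 10 ≈ 1438.6 mm; DoF = Df − Dn = 1948.4 − 527.3 ≈ 1421.1 mm.
Ratio = 1421.1 / 571.66 ≈ 2.49.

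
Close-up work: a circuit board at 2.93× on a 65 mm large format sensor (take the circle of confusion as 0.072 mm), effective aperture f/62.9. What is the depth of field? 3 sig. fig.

1.06 mm

At magnification m, DoF ≈ 2·N_eff·c/m² = 2 × 62.9 × 0.072 / 2.93² = 9.058 / 8.585 ≈ 1.06 mm.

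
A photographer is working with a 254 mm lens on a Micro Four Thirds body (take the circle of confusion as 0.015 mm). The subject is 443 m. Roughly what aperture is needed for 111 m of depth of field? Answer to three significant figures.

Write h = H − f = f²/(N·c). The thin-lens limits are Dn = s·h/(h + (s−f)) and Df = s·h/(h − (s−f)), so DoF = Df − Dn = 2·s·(s−f)·h / (h² − (s−f)²).
That is a quadratic in h: DoF·h² − 2·s·(s−f)·h − DoF·(s−f)² = 0 ⇒ h = (s−f)·(s + √(s² + DoF²)) / DoF = 442746 × (443000 + √(443000² + 111000²)) / 111000 = 442746 × (443000 + 456695) / 111000 ≈ 3588614 mm.
Then N = f²/(c·h) = 254² / (0.015 × 3588614) = 64516 / 53829 ≈ 1.20.

f/1.20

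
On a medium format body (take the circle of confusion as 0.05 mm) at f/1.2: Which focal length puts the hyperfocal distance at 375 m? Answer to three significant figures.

150 mm

From H = f²/(N·c) + f, with f ≪ H: f ≈ √(H·N·c) = √(375000 × 1.2 × 0.05) = √22500 ≈ 150.0 mm.
The +f correction barely moves this — solving exactly, f² + N·c·f − N·c·H = 0 ⇒ f = (−N·c + √((N·c)² + 4·N·c·H))/2 = (−0.06 + √90000)/2 ≈ 149.97 mm, so f ≈ 150 mm.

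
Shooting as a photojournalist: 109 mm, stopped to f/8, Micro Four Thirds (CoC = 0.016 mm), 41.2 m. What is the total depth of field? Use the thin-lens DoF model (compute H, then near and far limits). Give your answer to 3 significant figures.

Hyperfocal distance H = f²/(N·c) + f = 109²/(8 × 0.016) + 109 = 11881/0.128 + 109 ≈ 92929.3 mm ≈ 92.93 m.
Near limit Dn = s·(H − f)/(H + s − 2f) = 41200 × (92929.3 − 109) / (92929.3 + 41200 − 2 × 109) = 41200 × 92820.3 / 133911.3 ≈ 28558 mm.
Far limit Df = s·(H − f)/(H − s) = 41200 × (92929.3 − 109) / (92929.3 − 41200) = 41200 × 92820.3 / 51729.3 ≈ 73927 mm.
Depth of field = Df − Dn = 73927 − 28558 ≈ 45369 mm ≈ 45.4 m.

45.4 m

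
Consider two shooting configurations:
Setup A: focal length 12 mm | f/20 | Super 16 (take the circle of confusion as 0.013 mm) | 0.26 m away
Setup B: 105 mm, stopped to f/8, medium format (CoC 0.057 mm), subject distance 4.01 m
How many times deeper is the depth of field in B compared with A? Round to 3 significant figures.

Setup A: H = 12²/(20×0.013) + 12 ≈ 565.8 mm; DoF = Df − Dn = 470.82 − 179.59 ≈ 291.23 mm.
Setup B: H = 105²/(8×0.057) + 105 ≈ 24282.6 mm; DoF = Df − Dn = 4782.4 − 3452.4 ≈ 1330.0 mm.
Ratio = 1330.0 / 291.23 ≈ 4.57.

4.57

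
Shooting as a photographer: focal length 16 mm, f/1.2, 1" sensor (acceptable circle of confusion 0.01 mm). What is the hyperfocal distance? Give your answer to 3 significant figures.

21.3 m

Hyperfocal distance H = f²/(N·c) + f = 16²/(1.2 × 0.01) + 16 = 256/0.012 + 16 ≈ 21349.3 mm ≈ 21.3 m.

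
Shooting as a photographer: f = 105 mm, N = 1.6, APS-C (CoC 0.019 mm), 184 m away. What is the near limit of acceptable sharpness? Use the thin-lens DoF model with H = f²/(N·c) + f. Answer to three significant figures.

Hyperfocal distance H = f²/(N·c) + f = 105²/(1.6 × 0.019) + 105 = 11025/0.0304 + 105 ≈ 362769.5 mm ≈ 362.8 m.
Near limit Dn = s·(H − f)/(H + s − 2f) = 184000 × (362769.5 − 105) / (362769.5 + 184000 − 2 × 105) = 184000 × 362664.5 / 546559.5 ≈ 122091 mm ≈ 122 m.

122 m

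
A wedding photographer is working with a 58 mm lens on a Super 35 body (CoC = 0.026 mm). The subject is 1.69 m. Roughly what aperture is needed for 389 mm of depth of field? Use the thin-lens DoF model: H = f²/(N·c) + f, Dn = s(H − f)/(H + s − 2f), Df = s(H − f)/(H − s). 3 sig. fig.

Write h = H − f = f²/(N·c). The thin-lens limits are Dn = s·h/(h + (s−f)) and Df = s·h/(h − (s−f)), so DoF = Df − Dn = 2·s·(s−f)·h / (h² − (s−f)²).
That is a quadratic in h: DoF·h² − 2·s·(s−f)·h − DoF·(s−f)² = 0 ⇒ h = (s−f)·(s + √(s² + DoF²)) / DoF = 1632 × (1690 + √(1690² + 389²)) / 389 = 1632 × (1690 + 1734.19) / 389 ≈ 14366 mm.
Then N = f²/(c·h) = 58² / (0.026 × 14366) = 3364 / 373.51 ≈ 9.01.

f/9.01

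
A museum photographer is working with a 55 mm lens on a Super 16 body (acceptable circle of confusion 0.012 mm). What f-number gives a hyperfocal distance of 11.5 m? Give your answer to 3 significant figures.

Rearrange H = f²/(N·c) + f for N: N = f² / ((H − f)·c).
N = 55² / ((11500 − 55) × 0.012) = 3025 / 137.3 ≈ 22.

f/22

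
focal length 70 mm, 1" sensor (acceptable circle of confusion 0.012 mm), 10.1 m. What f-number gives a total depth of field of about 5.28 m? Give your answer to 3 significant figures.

f/10

Write h = H − f = f²/(N·c). The thin-lens limits are Dn = s·h/(h + (s−f)) and Df = s·h/(h − (s−f)), so DoF = Df − Dn = 2·s·(s−f)·h / (h² − (s−f)²).
That is a quadratic in h: DoF·h² − 2·s·(s−f)·h − DoF·(s−f)² = 0 ⇒ h = (s−f)·(s + √(s² + DoF²)) / DoF = 10030 × (10100 + √(10100² + 5280²)) / 5280 = 10030 × (10100 + 11396.9) / 5280 ≈ 40836 mm.
Then N = f²/(c·h) = 70² / (0.012 × 40836) = 4900 / 490.03 ≈ 10.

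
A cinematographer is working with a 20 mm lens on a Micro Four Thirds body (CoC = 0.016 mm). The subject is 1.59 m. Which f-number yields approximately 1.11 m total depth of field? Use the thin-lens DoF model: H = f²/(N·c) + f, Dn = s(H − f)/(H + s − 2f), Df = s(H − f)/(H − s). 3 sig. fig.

f/5.01

Write h = H − f = f²/(N·c). The thin-lens limits are Dn = s·h/(h + (s−f)) and Df = s·h/(h − (s−f)), so DoF = Df − Dn = 2·s·(s−f)·h / (h² − (s−f)²).
That is a quadratic in h: DoF·h² − 2·s·(s−f)·h − DoF·(s−f)² = 0 ⇒ h = (s−f)·(s + √(s² + DoF²)) / DoF = 1570 × (1590 + √(1590² + 1110²)) / 1110 = 1570 × (1590 + 1939.12) / 1110 ≈ 4991.6 mm.
Then N = f²/(c·h) = 20² / (0.016 × 4991.6) = 400 / 79.866 ≈ 5.01.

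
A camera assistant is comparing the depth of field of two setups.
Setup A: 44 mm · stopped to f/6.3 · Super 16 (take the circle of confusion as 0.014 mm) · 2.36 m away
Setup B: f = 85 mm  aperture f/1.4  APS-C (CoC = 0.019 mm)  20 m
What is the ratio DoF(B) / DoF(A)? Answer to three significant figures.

Setup A: H = 44²/(6.3×0.014) + 44 ≈ 21994.1 mm; DoF = Df − Dn = 2638.38 − 2134.76 ≈ 503.62 mm.
Setup B: H = 85²/(1.4×0.019) + 85 ≈ 271701.5 mm; DoF = Df − Dn = 21582.4 − 18633.8 ≈ 2948.6 mm.
Ratio = 2948.6 / 503.62 ≈ 5.85.

5.85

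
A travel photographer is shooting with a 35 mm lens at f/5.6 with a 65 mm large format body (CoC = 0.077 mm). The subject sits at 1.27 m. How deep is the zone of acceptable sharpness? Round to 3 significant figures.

1.36 m

Hyperfocal distance H = f²/(N·c) + f = 35²/(5.6 × 0.077) + 35 = 1225/0.4312 + 35 ≈ 2875.9 mm ≈ 2.876 m.
Near limit Dn = s·(H − f)/(H + s − 2f) = 1270 × (2875.9 − 35) / (2875.9 + 1270 − 2 × 35) = 1270 × 2840.9 / 4075.9 ≈ 885.2 mm.
Far limit Df = s·(H − f)/(H − s) = 1270 × (2875.9 − 35) / (2875.9 − 1270) = 1270 × 2840.9 / 1605.9 ≈ 2246.7 mm.
Depth of field = Df − Dn = 2246.7 − 885.2 ≈ 1361.5 mm ≈ 1.36 m.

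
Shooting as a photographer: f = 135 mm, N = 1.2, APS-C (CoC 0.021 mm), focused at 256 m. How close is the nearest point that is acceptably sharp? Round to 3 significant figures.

189 m

Hyperfocal distance H = f²/(N·c) + f = 135²/(1.2 × 0.021) + 135 = 18225/0.0252 + 135 ≈ 723349.3 mm ≈ 723.3 m.
Near limit Dn = s·(H − f)/(H + s − 2f) = 256000 × (723349.3 − 135) / (723349.3 + 256000 − 2 × 135) = 256000 × 723214.3 / 979079.3 ≈ 189099 mm ≈ 189 m.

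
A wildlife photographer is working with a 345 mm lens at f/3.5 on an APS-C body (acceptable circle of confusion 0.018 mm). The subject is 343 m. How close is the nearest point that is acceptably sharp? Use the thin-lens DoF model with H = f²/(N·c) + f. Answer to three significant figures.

290 m

Hyperfocal distance H = f²/(N·c) + f = 345²/(3.5 × 0.018) + 345 = 119025/0.063 + 345 ≈ 1889630.7 mm ≈ 1890 m.
Near limit Dn = s·(H − f)/(H + s − 2f) = 343000 × (1889630.7 − 345) / (1889630.7 + 343000 − 2 × 345) = 343000 × 1889285.7 / 2231940.7 ≈ 290341 mm ≈ 290 m.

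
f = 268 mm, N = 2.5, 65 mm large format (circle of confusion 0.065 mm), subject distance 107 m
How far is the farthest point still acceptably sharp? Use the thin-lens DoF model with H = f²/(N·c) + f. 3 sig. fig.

141 m

Hyperfocal distance H = f²/(N·c) + f = 268²/(2.5 × 0.065) + 268 = 71824/0.1625 + 268 ≈ 442261.8 mm ≈ 442.3 m.
Far limit Df = s·(H − f)/(H − s) = 107000 × (442261.8 − 268) / (442261.8 − 107000) = 107000 × 441993.8 / 335261.8 ≈ 141064 mm ≈ 141 m.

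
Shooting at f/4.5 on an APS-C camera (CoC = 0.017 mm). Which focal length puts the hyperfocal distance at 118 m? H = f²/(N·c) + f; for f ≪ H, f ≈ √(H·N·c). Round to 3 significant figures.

95.0 mm

From H = f²/(N·c) + f, with f ≪ H: f ≈ √(H·N·c) = √(118000 × 4.5 × 0.017) = √9027.0 ≈ 95.01 mm.
The +f correction barely moves this — solving exactly, f² + N·c·f − N·c·H = 0 ⇒ f = (−N·c + √((N·c)² + 4·N·c·H))/2 = (−0.0765 + √36108)/2 ≈ 94.972 mm, so f ≈ 95.0 mm.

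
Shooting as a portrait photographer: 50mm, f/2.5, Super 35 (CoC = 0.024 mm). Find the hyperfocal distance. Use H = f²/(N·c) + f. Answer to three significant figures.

41.7 m

Hyperfocal distance H = f²/(N·c) + f = 50²/(2.5 × 0.024) + 50 = 2500/0.06 + 50 ≈ 41716.7 mm ≈ 41.7 m.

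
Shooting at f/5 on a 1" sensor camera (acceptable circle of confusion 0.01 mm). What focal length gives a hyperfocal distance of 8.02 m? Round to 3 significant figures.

20.0 mm

From H = f²/(N·c) + f, with f ≪ H: f ≈ √(H·N·c) = √(8020 × 5 × 0.01) = √401.00 ≈ 20.02 mm.
The +f correction barely moves this — solving exactly, f² + N·c·f − N·c·H = 0 ⇒ f = (−N·c + √((N·c)² + 4·N·c·H))/2 = (−0.05 + √1604.0)/2 ≈ 20.000 mm, so f ≈ 20.0 mm.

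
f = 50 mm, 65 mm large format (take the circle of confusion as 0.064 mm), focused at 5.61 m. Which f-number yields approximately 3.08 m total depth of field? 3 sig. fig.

Write h = H − f = f²/(N·c). The thin-lens limits are Dn = s·h/(h + (s−f)) and Df = s·h/(h − (s−f)), so DoF = Df − Dn = 2·s·(s−f)·h / (h² − (s−f)²).
That is a quadratic in h: DoF·h² − 2·s·(s−f)·h − DoF·(s−f)² = 0 ⇒ h = (s−f)·(s + √(s² + DoF²)) / DoF = 5560 × (5610 + √(5610² + 3080²)) / 3080 = 5560 × (5610 + 6399.88) / 3080 ≈ 21680 mm.
Then N = f²/(c·h) = 50² / (0.064 × 21680) = 2500 / 1387.5 ≈ 1.80.

f/1.80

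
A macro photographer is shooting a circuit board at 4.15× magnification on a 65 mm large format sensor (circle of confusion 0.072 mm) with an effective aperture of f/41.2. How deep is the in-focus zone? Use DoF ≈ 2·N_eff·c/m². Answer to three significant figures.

At magnification m, DoF ≈ 2·N_eff·c/m² = 2 × 41.2 × 0.072 / 4.15² = 5.933 / 17.22 ≈ 0.344 mm.

0.344 mm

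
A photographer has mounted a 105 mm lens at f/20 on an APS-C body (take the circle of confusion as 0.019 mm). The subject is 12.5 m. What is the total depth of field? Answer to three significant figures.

13.1 m

Hyperfocal distance H = f²/(N·c) + f = 105²/(20 × 0.019) + 105 = 11025/0.38 + 105 ≈ 29118.2 mm ≈ 29.12 m.
Near limit Dn = s·(H − f)/(H + s − 2f) = 12500 × (29118.2 − 105) / (29118.2 + 12500 − 2 × 105) = 12500 × 29013.2 / 41408.2 ≈ 8758 mm.
Far limit Df = s·(H − f)/(H − s) = 12500 × (29118.2 − 105) / (29118.2 − 12500) = 12500 × 29013.2 / 16618.2 ≈ 21823 mm.
Depth of field = Df − Dn = 21823 − 8758 ≈ 13065 mm ≈ 13.1 m.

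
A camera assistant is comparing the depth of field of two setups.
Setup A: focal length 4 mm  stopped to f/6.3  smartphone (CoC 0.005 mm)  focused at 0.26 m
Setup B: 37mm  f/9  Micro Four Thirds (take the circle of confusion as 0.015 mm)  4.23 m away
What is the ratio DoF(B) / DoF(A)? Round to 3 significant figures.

12.0

Setup A: H = 4²/(6.3×0.005) + 4 ≈ 511.9 mm; DoF = Df − Dn = 524.19 − 172.87 ≈ 351.32 mm.
Setup B: H = 37²/(9×0.015) + 37 ≈ 10177.7 mm; DoF = Df − Dn = 7212.0 − 2992.6 ≈ 4219.4 mm.
Ratio = 4219.4 / 351.32 ≈ 12.0.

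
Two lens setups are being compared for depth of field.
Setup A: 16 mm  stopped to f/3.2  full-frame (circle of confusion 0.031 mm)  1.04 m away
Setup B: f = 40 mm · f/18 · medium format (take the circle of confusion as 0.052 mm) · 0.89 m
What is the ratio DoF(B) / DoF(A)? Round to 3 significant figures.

Setup A: H = 16²/(3.2×0.031) + 16 ≈ 2596.6 mm; DoF = Df − Dn = 1724.14 − 744.56 ≈ 979.58 mm.
Setup B: H = 40²/(18×0.052) + 40 ≈ 1749.4 mm; DoF = Df − Dn = 1770.3 − 594.4 ≈ 1175.9 mm.
Ratio = 1175.9 / 979.58 ≈ 1.20.

1.20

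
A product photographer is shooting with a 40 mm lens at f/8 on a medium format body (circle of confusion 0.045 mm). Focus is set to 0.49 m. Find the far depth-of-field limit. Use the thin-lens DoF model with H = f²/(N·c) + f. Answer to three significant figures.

0.545 m

Hyperfocal distance H = f²/(N·c) + f = 40²/(8 × 0.045) + 40 = 1600/0.36 + 40 ≈ 4484.4 mm ≈ 4.484 m.
Far limit Df = s·(H − f)/(H − s) = 490 × (4484.4 − 40) / (4484.4 − 490) = 490 × 4444.4 / 3994.4 ≈ 545.20 mm ≈ 0.545 m.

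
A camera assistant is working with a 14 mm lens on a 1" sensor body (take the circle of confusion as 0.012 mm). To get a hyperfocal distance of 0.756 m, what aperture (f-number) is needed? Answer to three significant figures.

f/22

Rearrange H = f²/(N·c) + f for N: N = f² / ((H − f)·c).
N = 14² / ((756 − 14) × 0.012) = 196 / 8.904 ≈ 22.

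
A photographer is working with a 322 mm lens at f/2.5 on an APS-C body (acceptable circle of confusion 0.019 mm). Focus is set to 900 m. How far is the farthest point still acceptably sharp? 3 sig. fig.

Hyperfocal distance H = f²/(N·c) + f = 322²/(2.5 × 0.019) + 322 = 103684/0.0475 + 322 ≈ 2183143.1 mm ≈ 2183 m.
Far limit Df = s·(H − f)/(H − s) = 900000 × (2183143.1 − 322) / (2183143.1 − 900000) = 900000 × 2182821.1 / 1283143.1 ≈ 1531037 mm ≈ 1530 m.

1530 m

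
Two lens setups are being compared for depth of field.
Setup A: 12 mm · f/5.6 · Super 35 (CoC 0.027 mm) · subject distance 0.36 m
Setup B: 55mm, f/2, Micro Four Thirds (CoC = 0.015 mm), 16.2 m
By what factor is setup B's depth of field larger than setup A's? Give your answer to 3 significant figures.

17.5

Setup A: H = 12²/(5.6×0.027) + 12 ≈ 964.4 mm; DoF = Df − Dn = 567.29 − 263.66 ≈ 303.63 mm.
Setup B: H = 55²/(2×0.015) + 55 ≈ 100888.3 mm; DoF = Df − Dn = 19288.4 − 13964.1 ≈ 5324.3 mm.
Ratio = 5324.3 / 303.63 ≈ 17.5.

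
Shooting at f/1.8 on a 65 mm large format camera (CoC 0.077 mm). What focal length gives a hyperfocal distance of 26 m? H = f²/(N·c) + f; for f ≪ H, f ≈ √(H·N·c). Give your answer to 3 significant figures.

60.0 mm

From H = f²/(N·c) + f, with f ≪ H: f ≈ √(H·N·c) = √(26000 × 1.8 × 0.077) = √3603.6 ≈ 60.03 mm.
The +f correction barely moves this — solving exactly, f² + N·c·f − N·c·H = 0 ⇒ f = (−N·c + √((N·c)² + 4·N·c·H))/2 = (−0.1386 + √14414)/2 ≈ 59.961 mm, so f ≈ 60.0 mm.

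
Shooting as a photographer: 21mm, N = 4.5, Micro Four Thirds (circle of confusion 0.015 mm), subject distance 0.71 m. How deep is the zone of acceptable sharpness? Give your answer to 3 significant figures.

151 mm

Hyperfocal distance H = f²/(N·c) + f = 21²/(4.5 × 0.015) + 21 = 441/0.0675 + 21 ≈ 6554.3 mm ≈ 6.554 m.
Near limit Dn = s·(H − f)/(H + s − 2f) = 710 × (6554.3 − 21) / (6554.3 + 710 − 2 × 21) = 710 × 6533.3 / 7222.3 ≈ 642.27 mm.
Far limit Df = s·(H − f)/(H − s) = 710 × (6554.3 − 21) / (6554.3 − 710) = 710 × 6533.3 / 5844.3 ≈ 793.70 mm.
Depth of field = Df − Dn = 793.70 − 642.27 ≈ 151.43 mm.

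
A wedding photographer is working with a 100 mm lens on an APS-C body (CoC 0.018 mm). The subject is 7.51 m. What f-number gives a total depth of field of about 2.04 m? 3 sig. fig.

f/10

Write h = H − f = f²/(N·c). The thin-lens limits are Dn = s·h/(h + (s−f)) and Df = s·h/(h − (s−f)), so DoF = Df − Dn = 2·s·(s−f)·h / (h² − (s−f)²).
That is a quadratic in h: DoF·h² − 2·s·(s−f)·h − DoF·(s−f)² = 0 ⇒ h = (s−f)·(s + √(s² + DoF²)) / DoF = 7410 × (7510 + √(7510² + 2040²)) / 2040 = 7410 × (7510 + 7782.14) / 2040 ≈ 55546 mm.
Then N = f²/(c·h) = 100² / (0.018 × 55546) = 10000 / 999.84 ≈ 10.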